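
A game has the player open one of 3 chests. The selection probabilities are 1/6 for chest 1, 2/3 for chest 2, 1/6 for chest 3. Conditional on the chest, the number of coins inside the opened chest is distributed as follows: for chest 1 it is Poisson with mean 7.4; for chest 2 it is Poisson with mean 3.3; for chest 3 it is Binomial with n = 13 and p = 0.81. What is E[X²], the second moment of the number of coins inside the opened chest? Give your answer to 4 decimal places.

38.6336

For each component E[X²] = Var + (mean)², giving 1: 62.16; 2: 14.19; 3: 112.882.
Overall E[X²] = 0.166667·62.16 + 0.666667·14.19 + 0.166667·112.882 = 38.6336.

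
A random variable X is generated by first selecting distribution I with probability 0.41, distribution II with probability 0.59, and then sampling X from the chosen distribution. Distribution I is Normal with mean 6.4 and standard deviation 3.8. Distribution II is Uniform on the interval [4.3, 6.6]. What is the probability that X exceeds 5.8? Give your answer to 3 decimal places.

0.436

Conditional on each component, P(X > 5.8): I: 0.56273; II: 0.347826.
By total probability, P(X > 5.8) = 0.41·0.56273 + 0.59·0.347826 = 0.435937.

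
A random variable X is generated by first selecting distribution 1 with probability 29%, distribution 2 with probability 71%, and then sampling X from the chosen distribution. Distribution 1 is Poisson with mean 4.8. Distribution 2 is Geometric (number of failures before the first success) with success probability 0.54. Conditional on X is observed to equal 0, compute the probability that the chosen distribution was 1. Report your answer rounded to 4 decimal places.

0.0062

Likelihoods P(X=0 | ·): 1: 0.00822975; 2: 0.54.
Posterior ∝ prior × likelihood. Numerator for 1: 0.29·0.00822975 = 0.00238663.
Normalizing constant: 0.29·0.00822975 + 0.71·0.54 = 0.385787.
P(1 | observation) = 0.00238663 / 0.385787 = 0.00618639.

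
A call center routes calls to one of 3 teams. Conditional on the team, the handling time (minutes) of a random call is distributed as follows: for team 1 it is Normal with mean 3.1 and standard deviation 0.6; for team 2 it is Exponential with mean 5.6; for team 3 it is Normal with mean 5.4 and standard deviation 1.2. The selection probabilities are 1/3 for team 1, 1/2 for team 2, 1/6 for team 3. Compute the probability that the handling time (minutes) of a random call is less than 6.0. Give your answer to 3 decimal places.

0.777

Conditional on each team, P(X < 6.0): 1: 0.999999; 2: 0.657481; 3: 0.691462.
By total probability, P(X < 6.0) = 0.333333·0.999999 + 0.5·0.657481 + 0.166667·0.691462 = 0.777317.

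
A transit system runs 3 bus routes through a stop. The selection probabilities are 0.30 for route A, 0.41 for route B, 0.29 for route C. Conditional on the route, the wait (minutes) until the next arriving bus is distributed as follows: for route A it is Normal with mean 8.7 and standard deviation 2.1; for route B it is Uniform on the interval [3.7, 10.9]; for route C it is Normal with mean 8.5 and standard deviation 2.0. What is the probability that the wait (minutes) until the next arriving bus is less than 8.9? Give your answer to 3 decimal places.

0.625

Conditional on each route, P(X < 8.9): A: 0.537937; B: 0.722222; C: 0.57926.
By total probability, P(X < 8.9) = 0.3·0.537937 + 0.41·0.722222 + 0.29·0.57926 = 0.625478.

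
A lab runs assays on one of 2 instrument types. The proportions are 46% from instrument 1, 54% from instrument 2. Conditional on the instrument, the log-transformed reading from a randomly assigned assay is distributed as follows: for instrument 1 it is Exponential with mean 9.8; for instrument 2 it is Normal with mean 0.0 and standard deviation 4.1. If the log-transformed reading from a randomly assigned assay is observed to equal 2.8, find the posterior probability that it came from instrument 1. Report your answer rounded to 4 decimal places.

Likelihoods f(2.8 | ·): 1: 0.0766814; 2: 0.0770639.
Posterior ∝ prior × likelihood. Numerator for 1: 0.46·0.0766814 = 0.0352734.
Normalizing constant: 0.46·0.0766814 + 0.54·0.0770639 = 0.0768879.
P(1 | observation) = 0.0352734 / 0.0768879 = 0.458764.

0.4588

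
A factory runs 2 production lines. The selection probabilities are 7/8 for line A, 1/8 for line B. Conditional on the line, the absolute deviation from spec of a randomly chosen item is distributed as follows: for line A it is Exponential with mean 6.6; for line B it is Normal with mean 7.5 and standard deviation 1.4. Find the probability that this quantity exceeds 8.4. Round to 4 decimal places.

Conditional on each line, P(X > 8.4): A: 0.280067; B: 0.260158.
By total probability, P(X > 8.4) = 0.875·0.280067 + 0.125·0.260158 = 0.277578.

0.2776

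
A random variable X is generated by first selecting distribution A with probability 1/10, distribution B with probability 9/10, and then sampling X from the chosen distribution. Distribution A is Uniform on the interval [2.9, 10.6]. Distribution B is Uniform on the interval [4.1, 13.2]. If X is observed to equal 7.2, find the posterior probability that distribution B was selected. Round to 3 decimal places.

0.884

Likelihoods f(7.2 | ·): A: 0.12987; B: 0.10989.
Posterior ∝ prior × likelihood. Numerator for B: 0.9·0.10989 = 0.0989011.
Normalizing constant: 0.1·0.12987 + 0.9·0.10989 = 0.111888.
P(B | observation) = 0.0989011 / 0.111888 = 0.883929.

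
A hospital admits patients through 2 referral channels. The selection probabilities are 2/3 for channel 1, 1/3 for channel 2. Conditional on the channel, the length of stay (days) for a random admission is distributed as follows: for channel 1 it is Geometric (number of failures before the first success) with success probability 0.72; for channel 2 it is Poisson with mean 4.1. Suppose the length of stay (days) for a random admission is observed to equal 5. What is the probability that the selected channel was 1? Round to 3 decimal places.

Likelihoods P(X=5 | ·): 1: 0.00123915; 2: 0.160004.
Posterior ∝ prior × likelihood. Numerator for 1: 0.666667·0.00123915 = 0.000826098.
Normalizing constant: 0.666667·0.00123915 + 0.333333·0.160004 = 0.0541607.
P(1 | observation) = 0.000826098 / 0.0541607 = 0.0152527.

0.015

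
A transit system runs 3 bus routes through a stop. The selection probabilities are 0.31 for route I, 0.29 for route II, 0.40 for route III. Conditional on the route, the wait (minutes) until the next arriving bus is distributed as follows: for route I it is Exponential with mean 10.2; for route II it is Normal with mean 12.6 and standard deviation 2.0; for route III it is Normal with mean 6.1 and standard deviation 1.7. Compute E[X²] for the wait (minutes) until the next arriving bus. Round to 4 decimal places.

127.7452

For each component E[X²] = Var + (mean)², giving I: 208.08; II: 162.76; III: 40.1.
Overall E[X²] = 0.31·208.08 + 0.29·162.76 + 0.4·40.1 = 127.745.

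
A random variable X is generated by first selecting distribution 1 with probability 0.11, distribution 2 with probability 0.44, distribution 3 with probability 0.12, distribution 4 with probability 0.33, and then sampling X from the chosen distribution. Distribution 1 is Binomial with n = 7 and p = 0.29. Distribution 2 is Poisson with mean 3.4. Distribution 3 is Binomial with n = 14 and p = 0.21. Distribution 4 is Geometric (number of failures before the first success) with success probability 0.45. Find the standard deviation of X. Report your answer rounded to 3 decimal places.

1.942

Per component, 1: μ=2.03, E[X²]=5.5622; 2: μ=3.4, E[X²]=14.96; 3: μ=2.94, E[X²]=10.9662; 4: μ=1.22222, E[X²]=4.20988.
E[X] = 0.11·2.03 + 0.44·3.4 + 0.12·2.94 + 0.33·1.22222 = 2.47543.
E[X²] = 0.11·5.5622 + 0.44·14.96 + 0.12·10.9662 + 0.33·4.20988 = 9.89945.
Var(X) = E[X²] − (E[X])² = 9.89945 − 6.12777 = 3.77168.
SD(X) = √3.77168 = 1.94208.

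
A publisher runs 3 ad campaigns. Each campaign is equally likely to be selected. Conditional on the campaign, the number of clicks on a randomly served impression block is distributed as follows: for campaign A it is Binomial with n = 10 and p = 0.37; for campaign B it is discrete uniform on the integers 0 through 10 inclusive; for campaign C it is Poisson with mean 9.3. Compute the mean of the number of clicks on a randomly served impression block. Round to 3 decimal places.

Component means — A: 3.7; B: 5; C: 9.3.
E[X] = 0.333333·3.7 + 0.333333·5 + 0.333333·9.3 = 6.

6.000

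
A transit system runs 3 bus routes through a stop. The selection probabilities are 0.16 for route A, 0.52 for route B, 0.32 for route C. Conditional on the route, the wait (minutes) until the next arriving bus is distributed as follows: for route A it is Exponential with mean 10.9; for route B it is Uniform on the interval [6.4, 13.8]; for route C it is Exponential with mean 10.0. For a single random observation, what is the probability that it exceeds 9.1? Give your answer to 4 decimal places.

Conditional on each route, P(X > 9.1): A: 0.433934; B: 0.635135; C: 0.402524.
By total probability, P(X > 9.1) = 0.16·0.433934 + 0.52·0.635135 + 0.32·0.402524 = 0.528507.

0.5285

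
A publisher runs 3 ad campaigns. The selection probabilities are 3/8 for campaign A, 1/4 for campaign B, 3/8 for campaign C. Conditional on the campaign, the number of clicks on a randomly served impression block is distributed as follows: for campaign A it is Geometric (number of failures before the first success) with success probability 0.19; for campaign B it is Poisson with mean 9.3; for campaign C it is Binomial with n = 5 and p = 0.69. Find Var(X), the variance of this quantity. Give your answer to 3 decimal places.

Per component, A: μ=4.26316, E[X²]=40.6122; B: μ=9.3, E[X²]=95.79; C: μ=3.45, E[X²]=12.972.
E[X] = 0.375·4.26316 + 0.25·9.3 + 0.375·3.45 = 5.21743.
E[X²] = 0.375·40.6122 + 0.25·95.79 + 0.375·12.972 = 44.0416.
Var(X) = E[X²] − (E[X])² = 44.0416 − 27.2216 = 16.82.

16.820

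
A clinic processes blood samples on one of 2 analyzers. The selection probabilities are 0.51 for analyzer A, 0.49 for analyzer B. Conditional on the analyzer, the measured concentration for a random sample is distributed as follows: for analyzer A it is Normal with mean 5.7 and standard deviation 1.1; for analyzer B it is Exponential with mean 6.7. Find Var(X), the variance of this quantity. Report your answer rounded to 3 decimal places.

Per component, A: μ=5.7, E[X²]=33.7; B: μ=6.7, E[X²]=89.78.
E[X] = 0.51·5.7 + 0.49·6.7 = 6.19.
E[X²] = 0.51·33.7 + 0.49·89.78 = 61.1792.
Var(X) = E[X²] − (E[X])² = 61.1792 − 38.3161 = 22.8631.

22.863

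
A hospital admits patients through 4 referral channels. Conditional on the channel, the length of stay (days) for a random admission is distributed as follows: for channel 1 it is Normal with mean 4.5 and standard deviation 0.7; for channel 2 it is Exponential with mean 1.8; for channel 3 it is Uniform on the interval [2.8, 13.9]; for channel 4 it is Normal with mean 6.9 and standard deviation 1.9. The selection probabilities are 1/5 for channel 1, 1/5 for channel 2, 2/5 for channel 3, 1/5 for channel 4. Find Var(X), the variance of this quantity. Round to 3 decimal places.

Per component, 1: μ=4.5, E[X²]=20.74; 2: μ=1.8, E[X²]=6.48; 3: μ=8.35, E[X²]=79.99; 4: μ=6.9, E[X²]=51.22.
E[X] = 0.2·4.5 + 0.2·1.8 + 0.4·8.35 + 0.2·6.9 = 5.98.
E[X²] = 0.2·20.74 + 0.2·6.48 + 0.4·79.99 + 0.2·51.22 = 47.684.
Var(X) = E[X²] − (E[X])² = 47.684 − 35.7604 = 11.9236.

11.924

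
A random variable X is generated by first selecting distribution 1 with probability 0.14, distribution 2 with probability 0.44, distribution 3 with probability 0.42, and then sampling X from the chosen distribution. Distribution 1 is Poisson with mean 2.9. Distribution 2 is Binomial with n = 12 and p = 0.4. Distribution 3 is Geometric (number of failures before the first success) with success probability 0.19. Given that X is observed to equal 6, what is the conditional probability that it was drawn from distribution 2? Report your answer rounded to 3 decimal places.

Likelihoods P(X=6 | ·): 1: 0.0454571; 2: 0.176579; 3: 0.0536616.
Posterior ∝ prior × likelihood. Numerator for 2: 0.44·0.176579 = 0.0776948.
Normalizing constant: 0.14·0.0454571 + 0.44·0.176579 + 0.42·0.0536616 = 0.106597.
P(2 | observation) = 0.0776948 / 0.106597 = 0.728867.

0.729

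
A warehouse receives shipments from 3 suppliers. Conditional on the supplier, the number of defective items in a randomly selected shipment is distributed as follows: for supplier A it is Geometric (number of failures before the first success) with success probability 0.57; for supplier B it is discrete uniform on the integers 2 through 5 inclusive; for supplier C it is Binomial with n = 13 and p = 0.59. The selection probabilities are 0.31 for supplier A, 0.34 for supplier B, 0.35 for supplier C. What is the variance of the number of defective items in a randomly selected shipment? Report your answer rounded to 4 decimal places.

Per component, A: μ=0.754386, E[X²]=1.89258; B: μ=3.5, E[X²]=13.5; C: μ=7.67, E[X²]=61.9736.
E[X] = 0.31·0.754386 + 0.34·3.5 + 0.35·7.67 = 4.10836.
E[X²] = 0.31·1.89258 + 0.34·13.5 + 0.35·61.9736 = 26.8675.
Var(X) = E[X²] − (E[X])² = 26.8675 − 16.8786 = 9.98884.

9.9888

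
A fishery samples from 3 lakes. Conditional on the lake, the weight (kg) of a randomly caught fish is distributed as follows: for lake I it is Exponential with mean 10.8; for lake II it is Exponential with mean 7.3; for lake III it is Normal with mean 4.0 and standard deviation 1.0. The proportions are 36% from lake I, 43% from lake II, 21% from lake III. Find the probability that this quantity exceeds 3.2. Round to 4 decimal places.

0.7106

Conditional on each lake, P(X > 3.2): I: 0.743567; II: 0.645096; III: 0.788145.
By total probability, P(X > 3.2) = 0.36·0.743567 + 0.43·0.645096 + 0.21·0.788145 = 0.710586.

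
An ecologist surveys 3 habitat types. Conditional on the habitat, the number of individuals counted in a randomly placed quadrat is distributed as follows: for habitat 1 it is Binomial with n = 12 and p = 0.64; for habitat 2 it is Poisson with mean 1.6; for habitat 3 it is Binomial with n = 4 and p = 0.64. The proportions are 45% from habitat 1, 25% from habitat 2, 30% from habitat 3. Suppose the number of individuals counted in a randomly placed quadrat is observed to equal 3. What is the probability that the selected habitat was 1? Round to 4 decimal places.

0.0175

Likelihoods P(X=3 | ·): 1: 0.00585713; 2: 0.137828; 3: 0.377487.
Posterior ∝ prior × likelihood. Numerator for 1: 0.45·0.00585713 = 0.00263571.
Normalizing constant: 0.45·0.00585713 + 0.25·0.137828 + 0.3·0.377487 = 0.150339.
P(1 | observation) = 0.00263571 / 0.150339 = 0.0175318.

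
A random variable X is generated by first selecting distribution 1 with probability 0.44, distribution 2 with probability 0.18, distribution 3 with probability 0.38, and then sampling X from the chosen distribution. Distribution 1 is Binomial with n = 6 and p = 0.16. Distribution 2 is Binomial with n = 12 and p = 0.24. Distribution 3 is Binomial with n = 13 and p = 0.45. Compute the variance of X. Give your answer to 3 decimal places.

Per component, 1: μ=0.96, E[X²]=1.728; 2: μ=2.88, E[X²]=10.4832; 3: μ=5.85, E[X²]=37.44.
E[X] = 0.44·0.96 + 0.18·2.88 + 0.38·5.85 = 3.1638.
E[X²] = 0.44·1.728 + 0.18·10.4832 + 0.38·37.44 = 16.8745.
Var(X) = E[X²] − (E[X])² = 16.8745 − 10.0096 = 6.86487.

6.865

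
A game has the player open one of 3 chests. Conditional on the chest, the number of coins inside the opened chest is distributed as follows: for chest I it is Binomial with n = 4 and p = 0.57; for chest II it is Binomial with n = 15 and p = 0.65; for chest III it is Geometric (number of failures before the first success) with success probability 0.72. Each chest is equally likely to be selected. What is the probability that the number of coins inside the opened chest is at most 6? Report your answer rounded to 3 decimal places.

0.681

Conditional on each chest, P(X ≤ 6): I: 1; II: 0.0421938; III: 0.999865.
By total probability, P(X ≤ 6) = 0.333333·1 + 0.333333·0.0421938 + 0.333333·0.999865 = 0.680686.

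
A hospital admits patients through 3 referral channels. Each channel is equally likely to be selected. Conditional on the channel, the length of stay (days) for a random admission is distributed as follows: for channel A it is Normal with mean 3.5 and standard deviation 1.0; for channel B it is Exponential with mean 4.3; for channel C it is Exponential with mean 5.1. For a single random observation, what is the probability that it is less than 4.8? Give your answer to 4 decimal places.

Conditional on each channel, P(X < 4.8): A: 0.9032; B: 0.672504; C: 0.609831.
By total probability, P(X < 4.8) = 0.333333·0.9032 + 0.333333·0.672504 + 0.333333·0.609831 = 0.728512.

0.7285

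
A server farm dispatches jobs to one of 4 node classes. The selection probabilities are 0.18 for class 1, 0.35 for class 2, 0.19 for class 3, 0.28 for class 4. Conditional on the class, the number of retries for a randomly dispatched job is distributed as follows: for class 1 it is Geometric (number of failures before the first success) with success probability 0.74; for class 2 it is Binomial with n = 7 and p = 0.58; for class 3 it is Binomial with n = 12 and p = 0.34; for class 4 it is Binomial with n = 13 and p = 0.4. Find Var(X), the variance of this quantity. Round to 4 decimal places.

4.7885

Per component, 1: μ=0.351351, E[X²]=0.598247; 2: μ=4.06, E[X²]=18.1888; 3: μ=4.08, E[X²]=19.3392; 4: μ=5.2, E[X²]=30.16.
E[X] = 0.18·0.351351 + 0.35·4.06 + 0.19·4.08 + 0.28·5.2 = 3.71544.
E[X²] = 0.18·0.598247 + 0.35·18.1888 + 0.19·19.3392 + 0.28·30.16 = 18.593.
Var(X) = E[X²] − (E[X])² = 18.593 − 13.8045 = 4.78849.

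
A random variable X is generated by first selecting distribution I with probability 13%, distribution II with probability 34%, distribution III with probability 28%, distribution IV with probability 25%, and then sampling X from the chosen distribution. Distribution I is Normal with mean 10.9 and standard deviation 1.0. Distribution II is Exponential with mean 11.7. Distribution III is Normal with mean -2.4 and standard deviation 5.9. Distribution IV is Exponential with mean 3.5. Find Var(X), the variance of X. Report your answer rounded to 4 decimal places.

94.8075

Per component, I: μ=10.9, E[X²]=119.81; II: μ=11.7, E[X²]=273.78; III: μ=-2.4, E[X²]=40.57; IV: μ=3.5, E[X²]=24.5.
E[X] = 0.13·10.9 + 0.34·11.7 + 0.28·-2.4 + 0.25·3.5 = 5.598.
E[X²] = 0.13·119.81 + 0.34·273.78 + 0.28·40.57 + 0.25·24.5 = 126.145.
Var(X) = E[X²] − (E[X])² = 126.145 − 31.3376 = 94.8075.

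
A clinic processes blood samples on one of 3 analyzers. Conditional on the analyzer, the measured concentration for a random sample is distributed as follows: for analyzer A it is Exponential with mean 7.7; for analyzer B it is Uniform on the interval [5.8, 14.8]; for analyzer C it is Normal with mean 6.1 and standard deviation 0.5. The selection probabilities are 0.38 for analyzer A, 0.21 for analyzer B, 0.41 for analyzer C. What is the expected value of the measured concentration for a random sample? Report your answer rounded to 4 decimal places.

Component means — A: 7.7; B: 10.3; C: 6.1.
E[X] = 0.38·7.7 + 0.21·10.3 + 0.41·6.1 = 7.59.

7.5900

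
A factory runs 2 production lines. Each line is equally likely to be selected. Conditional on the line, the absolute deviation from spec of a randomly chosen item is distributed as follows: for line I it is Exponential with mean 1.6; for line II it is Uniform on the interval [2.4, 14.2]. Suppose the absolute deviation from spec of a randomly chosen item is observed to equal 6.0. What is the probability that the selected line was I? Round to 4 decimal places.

Likelihoods f(6.0 | ·): I: 0.0146986; II: 0.0847458.
Posterior ∝ prior × likelihood. Numerator for I: 0.5·0.0146986 = 0.0073493.
Normalizing constant: 0.5·0.0146986 + 0.5·0.0847458 = 0.0497222.
P(I | observation) = 0.0073493 / 0.0497222 = 0.147807.

0.1478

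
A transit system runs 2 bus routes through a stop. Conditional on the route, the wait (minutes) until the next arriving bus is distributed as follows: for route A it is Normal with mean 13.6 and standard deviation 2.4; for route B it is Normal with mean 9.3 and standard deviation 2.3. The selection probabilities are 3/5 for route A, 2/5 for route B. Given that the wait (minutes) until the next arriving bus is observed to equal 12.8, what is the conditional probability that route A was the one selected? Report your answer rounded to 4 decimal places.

Likelihoods f(12.8 | ·): A: 0.157243; B: 0.0544925.
Posterior ∝ prior × likelihood. Numerator for A: 0.6·0.157243 = 0.0943458.
Normalizing constant: 0.6·0.157243 + 0.4·0.0544925 = 0.116143.
P(A | observation) = 0.0943458 / 0.116143 = 0.812326.

0.8123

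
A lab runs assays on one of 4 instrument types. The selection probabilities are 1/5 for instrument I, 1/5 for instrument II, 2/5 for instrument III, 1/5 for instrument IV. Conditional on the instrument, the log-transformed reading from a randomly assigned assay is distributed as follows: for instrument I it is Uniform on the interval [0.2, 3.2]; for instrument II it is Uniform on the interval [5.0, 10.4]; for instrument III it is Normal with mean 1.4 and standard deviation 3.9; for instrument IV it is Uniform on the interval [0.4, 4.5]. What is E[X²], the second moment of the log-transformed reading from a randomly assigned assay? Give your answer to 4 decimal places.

For each component E[X²] = Var + (mean)², giving I: 3.64; II: 61.72; III: 17.17; IV: 7.40333.
Overall E[X²] = 0.2·3.64 + 0.2·61.72 + 0.4·17.17 + 0.2·7.40333 = 21.4207.

21.4207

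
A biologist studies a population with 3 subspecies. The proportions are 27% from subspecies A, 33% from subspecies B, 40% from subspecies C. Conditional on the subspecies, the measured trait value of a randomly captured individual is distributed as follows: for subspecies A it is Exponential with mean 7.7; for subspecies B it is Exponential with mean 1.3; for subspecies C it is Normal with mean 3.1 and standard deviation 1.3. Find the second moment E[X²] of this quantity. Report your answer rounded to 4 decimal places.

For each component E[X²] = Var + (mean)², giving A: 118.58; B: 3.38; C: 11.3.
Overall E[X²] = 0.27·118.58 + 0.33·3.38 + 0.4·11.3 = 37.652.

37.6520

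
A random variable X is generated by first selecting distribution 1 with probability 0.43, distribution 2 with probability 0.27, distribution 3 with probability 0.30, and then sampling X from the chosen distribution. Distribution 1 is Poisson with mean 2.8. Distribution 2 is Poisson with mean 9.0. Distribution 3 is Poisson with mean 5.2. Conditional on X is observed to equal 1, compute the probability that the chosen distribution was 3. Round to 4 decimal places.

Likelihoods P(X=1 | ·): 1: 0.170268; 2: 0.00111069; 3: 0.0286861.
Posterior ∝ prior × likelihood. Numerator for 3: 0.3·0.0286861 = 0.00860584.
Normalizing constant: 0.43·0.170268 + 0.27·0.00111069 + 0.3·0.0286861 = 0.082121.
P(3 | observation) = 0.00860584 / 0.082121 = 0.104795.

0.1048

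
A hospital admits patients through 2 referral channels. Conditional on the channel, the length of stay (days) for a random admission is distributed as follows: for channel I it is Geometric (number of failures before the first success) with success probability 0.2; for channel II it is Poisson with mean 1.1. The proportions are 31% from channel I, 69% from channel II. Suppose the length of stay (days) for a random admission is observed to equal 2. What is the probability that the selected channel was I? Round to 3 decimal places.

0.222

Likelihoods P(X=2 | ·): I: 0.128; II: 0.201387.
Posterior ∝ prior × likelihood. Numerator for I: 0.31·0.128 = 0.03968.
Normalizing constant: 0.31·0.128 + 0.69·0.201387 = 0.178637.
P(I | observation) = 0.03968 / 0.178637 = 0.222126.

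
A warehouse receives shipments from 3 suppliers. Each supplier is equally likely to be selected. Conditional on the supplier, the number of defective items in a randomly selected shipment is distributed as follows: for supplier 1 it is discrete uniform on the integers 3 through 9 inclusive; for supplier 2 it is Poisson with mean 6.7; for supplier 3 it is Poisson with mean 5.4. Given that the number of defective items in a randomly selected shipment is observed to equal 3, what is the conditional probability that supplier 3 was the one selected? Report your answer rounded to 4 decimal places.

0.3669

Likelihoods P(X=3 | ·): 1: 0.142857; 2: 0.0617021; 3: 0.118533.
Posterior ∝ prior × likelihood. Numerator for 3: 0.333333·0.118533 = 0.0395111.
Normalizing constant: 0.333333·0.142857 + 0.333333·0.0617021 + 0.333333·0.118533 = 0.107697.
P(3 | observation) = 0.0395111 / 0.107697 = 0.366871.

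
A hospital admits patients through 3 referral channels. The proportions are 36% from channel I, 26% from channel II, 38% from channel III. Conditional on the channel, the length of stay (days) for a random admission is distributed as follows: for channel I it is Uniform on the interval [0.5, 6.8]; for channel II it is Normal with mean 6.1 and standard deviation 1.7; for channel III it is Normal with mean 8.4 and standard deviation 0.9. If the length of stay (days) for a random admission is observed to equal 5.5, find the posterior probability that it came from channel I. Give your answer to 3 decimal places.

0.495

Likelihoods f(5.5 | ·): I: 0.15873; II: 0.220502; III: 0.00246655.
Posterior ∝ prior × likelihood. Numerator for I: 0.36·0.15873 = 0.0571429.
Normalizing constant: 0.36·0.15873 + 0.26·0.220502 + 0.38·0.00246655 = 0.115411.
P(I | observation) = 0.0571429 / 0.115411 = 0.495127.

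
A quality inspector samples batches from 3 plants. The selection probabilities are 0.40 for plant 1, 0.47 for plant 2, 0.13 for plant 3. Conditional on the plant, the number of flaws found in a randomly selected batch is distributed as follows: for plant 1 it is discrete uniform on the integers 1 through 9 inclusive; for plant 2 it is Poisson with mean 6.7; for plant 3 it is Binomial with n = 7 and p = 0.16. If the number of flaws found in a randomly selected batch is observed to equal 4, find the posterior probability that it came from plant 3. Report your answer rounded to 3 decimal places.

Likelihoods P(X=4 | ·): 1: 0.111111; 2: 0.103351; 3: 0.0135952.
Posterior ∝ prior × likelihood. Numerator for 3: 0.13·0.0135952 = 0.00176738.
Normalizing constant: 0.4·0.111111 + 0.47·0.103351 + 0.13·0.0135952 = 0.0947868.
P(3 | observation) = 0.00176738 / 0.0947868 = 0.0186458.

0.019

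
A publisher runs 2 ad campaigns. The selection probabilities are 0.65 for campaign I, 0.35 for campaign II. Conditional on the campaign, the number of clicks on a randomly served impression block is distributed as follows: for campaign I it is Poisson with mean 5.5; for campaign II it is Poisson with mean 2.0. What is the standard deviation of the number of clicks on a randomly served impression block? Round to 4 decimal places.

2.6574

Per component, I: μ=5.5, E[X²]=35.75; II: μ=2, E[X²]=6.
E[X] = 0.65·5.5 + 0.35·2 = 4.275.
E[X²] = 0.65·35.75 + 0.35·6 = 25.3375.
Var(X) = E[X²] − (E[X])² = 25.3375 − 18.2756 = 7.06187.
SD(X) = √7.06187 = 2.65742.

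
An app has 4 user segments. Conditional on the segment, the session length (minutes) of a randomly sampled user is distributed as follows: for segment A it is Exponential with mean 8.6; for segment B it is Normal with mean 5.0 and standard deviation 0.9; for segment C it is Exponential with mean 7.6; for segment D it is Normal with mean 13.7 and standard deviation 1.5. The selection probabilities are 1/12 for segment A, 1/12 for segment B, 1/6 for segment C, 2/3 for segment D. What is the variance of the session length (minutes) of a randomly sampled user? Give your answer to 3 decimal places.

27.340

Per component, A: μ=8.6, E[X²]=147.92; B: μ=5, E[X²]=25.81; C: μ=7.6, E[X²]=115.52; D: μ=13.7, E[X²]=189.94.
E[X] = 0.0833333·8.6 + 0.0833333·5 + 0.166667·7.6 + 0.666667·13.7 = 11.5333.
E[X²] = 0.0833333·147.92 + 0.0833333·25.81 + 0.166667·115.52 + 0.666667·189.94 = 160.357.
Var(X) = E[X²] − (E[X])² = 160.357 − 133.018 = 27.3397.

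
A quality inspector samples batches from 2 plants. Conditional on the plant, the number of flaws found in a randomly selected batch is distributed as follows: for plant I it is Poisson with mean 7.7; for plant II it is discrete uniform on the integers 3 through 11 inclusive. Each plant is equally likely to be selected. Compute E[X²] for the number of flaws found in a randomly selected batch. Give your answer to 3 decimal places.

61.328

For each component E[X²] = Var + (mean)², giving I: 66.99; II: 55.6667.
Overall E[X²] = 0.5·66.99 + 0.5·55.6667 = 61.3283.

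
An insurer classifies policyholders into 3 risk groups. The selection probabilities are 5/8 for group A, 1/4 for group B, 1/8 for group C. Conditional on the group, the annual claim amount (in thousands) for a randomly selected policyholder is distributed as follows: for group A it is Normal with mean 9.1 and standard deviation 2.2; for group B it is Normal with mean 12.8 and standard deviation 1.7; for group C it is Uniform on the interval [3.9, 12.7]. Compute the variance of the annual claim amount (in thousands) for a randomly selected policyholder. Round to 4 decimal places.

7.3760

Per component, A: μ=9.1, E[X²]=87.65; B: μ=12.8, E[X²]=166.73; C: μ=8.3, E[X²]=75.3433.
E[X] = 0.625·9.1 + 0.25·12.8 + 0.125·8.3 = 9.925.
E[X²] = 0.625·87.65 + 0.25·166.73 + 0.125·75.3433 = 105.882.
Var(X) = E[X²] − (E[X])² = 105.882 − 98.5056 = 7.37604.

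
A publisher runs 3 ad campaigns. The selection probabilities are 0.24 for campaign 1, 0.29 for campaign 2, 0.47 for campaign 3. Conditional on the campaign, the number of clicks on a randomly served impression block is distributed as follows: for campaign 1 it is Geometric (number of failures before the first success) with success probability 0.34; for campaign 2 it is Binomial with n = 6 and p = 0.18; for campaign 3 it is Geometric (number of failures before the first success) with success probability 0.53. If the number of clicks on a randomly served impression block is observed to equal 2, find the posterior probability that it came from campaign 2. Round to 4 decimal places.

0.4130

Likelihoods P(X=2 | ·): 1: 0.148104; 2: 0.219731; 3: 0.117077.
Posterior ∝ prior × likelihood. Numerator for 2: 0.29·0.219731 = 0.063722.
Normalizing constant: 0.24·0.148104 + 0.29·0.219731 + 0.47·0.117077 = 0.154293.
P(2 | observation) = 0.063722 / 0.154293 = 0.412993.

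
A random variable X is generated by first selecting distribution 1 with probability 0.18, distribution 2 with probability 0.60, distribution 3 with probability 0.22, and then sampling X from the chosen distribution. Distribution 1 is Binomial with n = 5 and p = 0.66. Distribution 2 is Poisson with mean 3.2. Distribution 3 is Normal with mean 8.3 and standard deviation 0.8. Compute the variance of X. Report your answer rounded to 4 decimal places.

6.6872

Per component, 1: μ=3.3, E[X²]=12.012; 2: μ=3.2, E[X²]=13.44; 3: μ=8.3, E[X²]=69.53.
E[X] = 0.18·3.3 + 0.6·3.2 + 0.22·8.3 = 4.34.
E[X²] = 0.18·12.012 + 0.6·13.44 + 0.22·69.53 = 25.5228.
Var(X) = E[X²] − (E[X])² = 25.5228 − 18.8356 = 6.68716.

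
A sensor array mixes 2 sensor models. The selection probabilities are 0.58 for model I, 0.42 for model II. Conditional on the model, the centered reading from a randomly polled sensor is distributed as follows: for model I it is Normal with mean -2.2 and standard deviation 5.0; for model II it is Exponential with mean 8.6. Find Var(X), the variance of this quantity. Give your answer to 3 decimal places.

Per component, I: μ=-2.2, E[X²]=29.84; II: μ=8.6, E[X²]=147.92.
E[X] = 0.58·-2.2 + 0.42·8.6 = 2.336.
E[X²] = 0.58·29.84 + 0.42·147.92 = 79.4336.
Var(X) = E[X²] − (E[X])² = 79.4336 − 5.4569 = 73.9767.

73.977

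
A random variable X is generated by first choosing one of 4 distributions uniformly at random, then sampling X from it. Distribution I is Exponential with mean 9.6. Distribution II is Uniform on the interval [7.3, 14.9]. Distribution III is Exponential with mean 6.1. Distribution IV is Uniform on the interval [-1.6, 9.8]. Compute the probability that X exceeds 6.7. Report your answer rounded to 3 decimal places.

0.526

Conditional on each component, P(X > 6.7): I: 0.497621; II: 1; III: 0.333417; IV: 0.27193.
By total probability, P(X > 6.7) = 0.25·0.497621 + 0.25·1 + 0.25·0.333417 + 0.25·0.27193 = 0.525742.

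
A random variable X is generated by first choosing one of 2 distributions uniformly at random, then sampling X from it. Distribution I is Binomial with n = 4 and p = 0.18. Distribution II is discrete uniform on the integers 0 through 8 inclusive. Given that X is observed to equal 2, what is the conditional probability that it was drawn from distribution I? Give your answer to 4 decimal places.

0.5405

Likelihoods P(X=2 | ·): I: 0.130715; II: 0.111111.
Posterior ∝ prior × likelihood. Numerator for I: 0.5·0.130715 = 0.0653573.
Normalizing constant: 0.5·0.130715 + 0.5·0.111111 = 0.120913.
P(I | observation) = 0.0653573 / 0.120913 = 0.540532.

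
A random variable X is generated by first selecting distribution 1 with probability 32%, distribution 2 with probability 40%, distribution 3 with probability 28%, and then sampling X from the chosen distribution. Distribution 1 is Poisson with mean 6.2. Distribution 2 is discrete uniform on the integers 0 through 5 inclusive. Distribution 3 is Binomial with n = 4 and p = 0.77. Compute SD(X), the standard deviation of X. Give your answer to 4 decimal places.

2.4518

Per component, 1: μ=6.2, E[X²]=44.64; 2: μ=2.5, E[X²]=9.16667; 3: μ=3.08, E[X²]=10.1948.
E[X] = 0.32·6.2 + 0.4·2.5 + 0.28·3.08 = 3.8464.
E[X²] = 0.32·44.64 + 0.4·9.16667 + 0.28·10.1948 = 20.806.
Var(X) = E[X²] − (E[X])² = 20.806 − 14.7948 = 6.01122.
SD(X) = √6.01122 = 2.45178.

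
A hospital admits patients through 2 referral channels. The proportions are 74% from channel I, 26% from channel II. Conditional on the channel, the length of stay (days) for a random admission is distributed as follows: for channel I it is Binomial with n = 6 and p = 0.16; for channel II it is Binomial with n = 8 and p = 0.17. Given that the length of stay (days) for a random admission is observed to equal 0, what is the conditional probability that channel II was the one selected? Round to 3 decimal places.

0.184

Likelihoods P(X=0 | ·): I: 0.351298; II: 0.225229.
Posterior ∝ prior × likelihood. Numerator for II: 0.26·0.225229 = 0.0585596.
Normalizing constant: 0.74·0.351298 + 0.26·0.225229 = 0.31852.
P(II | observation) = 0.0585596 / 0.31852 = 0.183849.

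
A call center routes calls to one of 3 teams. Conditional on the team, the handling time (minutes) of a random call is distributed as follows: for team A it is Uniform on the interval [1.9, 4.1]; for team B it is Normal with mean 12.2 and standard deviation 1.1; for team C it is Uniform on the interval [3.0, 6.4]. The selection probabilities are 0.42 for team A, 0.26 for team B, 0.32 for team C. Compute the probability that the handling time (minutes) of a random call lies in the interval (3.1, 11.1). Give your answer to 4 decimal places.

0.5427

Conditional on each team, P(3.1 < X < 11.1): A: 0.454545; B: 0.158655; C: 0.970588.
By total probability, P(3.1 < X < 11.1) = 0.42·0.454545 + 0.26·0.158655 + 0.32·0.970588 = 0.542748.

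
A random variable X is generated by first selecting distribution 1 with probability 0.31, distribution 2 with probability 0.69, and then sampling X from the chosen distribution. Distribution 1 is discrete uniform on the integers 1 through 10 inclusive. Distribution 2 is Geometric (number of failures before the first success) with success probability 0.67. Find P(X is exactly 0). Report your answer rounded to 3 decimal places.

0.462

Conditional on each component, P(X = 0): 1: 0; 2: 0.67.
By total probability, P(X = 0) = 0.31·0 + 0.69·0.67 = 0.4623.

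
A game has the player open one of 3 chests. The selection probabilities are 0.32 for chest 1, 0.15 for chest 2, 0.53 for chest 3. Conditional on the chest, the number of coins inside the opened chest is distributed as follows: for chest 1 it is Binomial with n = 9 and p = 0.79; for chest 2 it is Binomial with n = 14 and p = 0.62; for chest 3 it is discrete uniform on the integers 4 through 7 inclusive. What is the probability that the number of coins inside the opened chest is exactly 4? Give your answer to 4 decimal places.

0.1403

Conditional on each chest, P(X = 4): 1: 0.0200436; 2: 0.00928617; 3: 0.25.
By total probability, P(X = 4) = 0.32·0.0200436 + 0.15·0.00928617 + 0.53·0.25 = 0.140307.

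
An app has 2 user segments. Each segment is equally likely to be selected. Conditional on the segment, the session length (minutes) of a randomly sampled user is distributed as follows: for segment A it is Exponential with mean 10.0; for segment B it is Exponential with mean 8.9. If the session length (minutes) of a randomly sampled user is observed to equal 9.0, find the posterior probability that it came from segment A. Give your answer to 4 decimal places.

Likelihoods f(9.0 | ·): A: 0.040657; B: 0.0408729.
Posterior ∝ prior × likelihood. Numerator for A: 0.5·0.040657 = 0.0203285.
Normalizing constant: 0.5·0.040657 + 0.5·0.0408729 = 0.0407649.
P(A | observation) = 0.0203285 / 0.0407649 = 0.498676.

0.4987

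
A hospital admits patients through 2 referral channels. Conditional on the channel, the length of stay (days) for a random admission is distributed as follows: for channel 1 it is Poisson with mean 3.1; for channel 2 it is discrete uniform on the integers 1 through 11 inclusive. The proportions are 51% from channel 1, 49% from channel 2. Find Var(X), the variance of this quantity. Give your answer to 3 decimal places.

8.583

Per component, 1: μ=3.1, E[X²]=12.71; 2: μ=6, E[X²]=46.
E[X] = 0.51·3.1 + 0.49·6 = 4.521.
E[X²] = 0.51·12.71 + 0.49·46 = 29.0221.
Var(X) = E[X²] − (E[X])² = 29.0221 − 20.4394 = 8.58266.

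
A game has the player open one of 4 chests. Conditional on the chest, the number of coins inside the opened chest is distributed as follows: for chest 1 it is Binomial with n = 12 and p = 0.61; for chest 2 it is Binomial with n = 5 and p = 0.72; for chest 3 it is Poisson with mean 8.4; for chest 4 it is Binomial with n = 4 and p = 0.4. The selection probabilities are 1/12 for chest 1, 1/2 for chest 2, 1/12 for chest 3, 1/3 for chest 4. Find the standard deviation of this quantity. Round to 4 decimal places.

2.4833

Per component, 1: μ=7.32, E[X²]=56.4372; 2: μ=3.6, E[X²]=13.968; 3: μ=8.4, E[X²]=78.96; 4: μ=1.6, E[X²]=3.52.
E[X] = 0.0833333·7.32 + 0.5·3.6 + 0.0833333·8.4 + 0.333333·1.6 = 3.64333.
E[X²] = 0.0833333·56.4372 + 0.5·13.968 + 0.0833333·78.96 + 0.333333·3.52 = 19.4404.
Var(X) = E[X²] − (E[X])² = 19.4404 − 13.2739 = 6.16656.
SD(X) = √6.16656 = 2.48326.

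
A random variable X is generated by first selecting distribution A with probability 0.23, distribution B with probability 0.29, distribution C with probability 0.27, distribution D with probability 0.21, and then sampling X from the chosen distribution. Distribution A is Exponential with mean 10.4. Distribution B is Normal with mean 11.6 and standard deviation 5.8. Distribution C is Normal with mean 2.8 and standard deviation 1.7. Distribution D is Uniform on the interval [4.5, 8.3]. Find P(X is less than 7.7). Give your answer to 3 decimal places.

Conditional on each component, P(X < 7.7): A: 0.52307; B: 0.25066; C: 0.998026; D: 0.842105.
By total probability, P(X < 7.7) = 0.23·0.52307 + 0.29·0.25066 + 0.27·0.998026 + 0.21·0.842105 = 0.639307.

0.639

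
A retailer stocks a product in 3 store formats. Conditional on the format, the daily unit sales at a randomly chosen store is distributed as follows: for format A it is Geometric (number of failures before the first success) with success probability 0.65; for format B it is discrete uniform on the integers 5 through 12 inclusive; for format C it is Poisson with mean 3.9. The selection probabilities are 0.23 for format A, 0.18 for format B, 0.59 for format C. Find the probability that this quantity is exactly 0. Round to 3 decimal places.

Conditional on each format, P(X = 0): A: 0.65; B: 0; C: 0.0202419.
By total probability, P(X = 0) = 0.23·0.65 + 0.18·0 + 0.59·0.0202419 = 0.161443.

0.161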